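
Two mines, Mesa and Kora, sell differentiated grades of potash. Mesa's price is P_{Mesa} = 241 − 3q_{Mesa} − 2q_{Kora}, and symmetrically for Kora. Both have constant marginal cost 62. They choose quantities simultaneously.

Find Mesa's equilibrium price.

Mine Mesa's profit: π = q_{Mesa}(241 − 3q_{Mesa} − 2q_{Kora}) − 62q_{Mesa}.
∂π/∂q_{Mesa} = 179 − 6q_{Mesa} − 2q_{Kora} = 0 ⇒ q_{Mesa} = 179/6 − (1/3)q_{Kora}.
By symmetry q_{Kora} = q_{Mesa}; substituting into the reaction function, (4/3)q_{Mesa} = 179/6 and q_{Mesa} = 22.375.
P_{Mesa} = 241 − 3·22.375 − 2·22.375 = 129.125.

129.125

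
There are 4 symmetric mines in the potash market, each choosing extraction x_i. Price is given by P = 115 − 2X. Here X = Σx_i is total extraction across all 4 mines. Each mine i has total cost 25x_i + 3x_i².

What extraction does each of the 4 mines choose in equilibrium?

A representative mine's profit is π_i = x_i(115 − 2X) − 25x_i − 3x_i², with X = x_i + Σ_{j≠i} x_j.
First-order condition: 90 − 10x_i − 2Σ_{j≠i} x_j = 0.
In a symmetric equilibrium every mine chooses the same x, so Σ_{j≠i} x_j = 3x. The condition becomes 90 − 16x = 0, giving x = 90/16 = 5.625.

5.625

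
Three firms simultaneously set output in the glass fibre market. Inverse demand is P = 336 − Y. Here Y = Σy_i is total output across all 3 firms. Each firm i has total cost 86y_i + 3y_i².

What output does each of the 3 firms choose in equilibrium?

25

A representative firm's profit is π_i = y_i(336 − Y) − 86y_i − 3y_i², with Y = y_i + Σ_{j≠i} y_j.
First-order condition: 250 − 8y_i − Σ_{j≠i} y_j = 0.
With identical firms, set every y_j = y: then 250 − 8y − 2y = 0, i.e. y = 250/10 = 25.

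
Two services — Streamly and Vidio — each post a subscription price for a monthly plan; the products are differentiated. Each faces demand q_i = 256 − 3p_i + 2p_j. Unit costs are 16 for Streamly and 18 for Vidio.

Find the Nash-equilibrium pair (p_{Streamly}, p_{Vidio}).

Streamly's profit: π = (p_{Streamly} − 16)(256 − 3p_{Streamly} + 2p_{Vidio}).
∂π/∂p_{Streamly} = 304 − 6p_{Streamly} + 2p_{Vidio} = 0 ⇒ p_{Streamly} = 152/3 + (1/3)p_{Vidio}.
Similarly p_{Vidio} = 155/3 + (1/3)p_{Streamly}.
Plugging p_{Vidio} into Streamly's best response: p_{Streamly} = 152/3 + (1/3)(155/3 + (1/3)p_{Streamly}) ⇒ (8/9)p_{Streamly} = 611/9, so p_{Streamly} = 76.375.
Then p_{Vidio} = 155/3 + (1/3)·76.375 = 77.125.

76.375, 77.125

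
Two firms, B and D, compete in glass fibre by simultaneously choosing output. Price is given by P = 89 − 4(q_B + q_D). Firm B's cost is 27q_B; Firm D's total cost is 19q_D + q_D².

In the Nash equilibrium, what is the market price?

Firm B's profit: π = q_B(89 − 4(q_B + q_D)) − 27q_B.
∂π/∂q_B = 62 − 8q_B − 4q_D = 0, so q_B = 7.75 − 0.5q_D.
For D: ∂π/∂q_D = 70 − 10q_D − 4q_B = 0 ⇒ q_D = 7 − 0.4q_B.
Plugging q_D into B's best response: q_B = 7.75 − 0.5(7 − 0.4q_B) ⇒ 0.8q_B = 4.25, so q_B = 5.3125.
Then q_D = 7 − 0.4·5.3125 = 4.875.
Equilibrium price: P = 89 − 4·10.1875 = 48.25.

48.25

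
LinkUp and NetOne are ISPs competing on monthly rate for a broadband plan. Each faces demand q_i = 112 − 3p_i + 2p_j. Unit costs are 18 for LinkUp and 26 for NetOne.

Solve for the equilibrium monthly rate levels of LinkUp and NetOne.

LinkUp's profit: π = (p_{LinkUp} − 18)(112 − 3p_{LinkUp} + 2p_{NetOne}).
∂π/∂p_{LinkUp} = 166 − 6p_{LinkUp} + 2p_{NetOne} = 0 ⇒ p_{LinkUp} = 83/3 + (1/3)p_{NetOne}.
Similarly p_{NetOne} = 95/3 + (1/3)p_{LinkUp}.
Substituting the second reaction function into the first: p_{LinkUp} = 83/3 + (1/3)(95/3 + (1/3)p_{LinkUp}), which gives (8/9)p_{LinkUp} = 344/9 ⇒ p_{LinkUp} = 43.
Then p_{NetOne} = 95/3 + (1/3)·43 = 46.

43, 46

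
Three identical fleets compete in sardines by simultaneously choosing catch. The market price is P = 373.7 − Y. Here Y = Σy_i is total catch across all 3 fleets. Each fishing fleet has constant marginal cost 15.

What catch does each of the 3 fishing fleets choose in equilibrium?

89.675

A representative fishing fleet's profit is π_i = y_i(373.7 − Y) − 15y_i, with Y = y_i + Σ_{j≠i} y_j.
First-order condition: 358.7 − 2y_i − Σ_{j≠i} y_j = 0.
With identical fishing fleets, set every y_j = y: then 358.7 − 2y − 2y = 0, i.e. y = 358.7/4 = 89.675.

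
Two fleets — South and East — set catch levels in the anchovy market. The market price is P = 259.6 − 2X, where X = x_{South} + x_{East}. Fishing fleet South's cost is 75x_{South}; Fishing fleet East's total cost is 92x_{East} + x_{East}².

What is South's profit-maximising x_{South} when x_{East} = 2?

45.15

Fishing fleet South's profit: π = x_{South}(259.6 − 2(x_{South} + x_{East})) − 75x_{South}.
∂π/∂x_{South} = 184.6 − 4x_{South} − 2x_{East} = 0, so x_{South} = 46.15 − 0.5x_{East}.
At x_{East} = 2: x_{South} = 46.15 − 0.5·2 = 45.15.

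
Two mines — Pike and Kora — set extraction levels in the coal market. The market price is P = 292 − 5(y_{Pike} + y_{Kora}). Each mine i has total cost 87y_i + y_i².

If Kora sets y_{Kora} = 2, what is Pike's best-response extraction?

16.25

Mine Pike's profit: π = y_{Pike}(292 − 5(y_{Pike} + y_{Kora})) − 87y_{Pike} − y_{Pike}².
∂π/∂y_{Pike} = 205 − 12y_{Pike} − 5y_{Kora} = 0, so y_{Pike} = 205/12 − (5/12)y_{Kora}.
At y_{Kora} = 2: y_{Pike} = 205/12 − (5/12)·2 = 16.25.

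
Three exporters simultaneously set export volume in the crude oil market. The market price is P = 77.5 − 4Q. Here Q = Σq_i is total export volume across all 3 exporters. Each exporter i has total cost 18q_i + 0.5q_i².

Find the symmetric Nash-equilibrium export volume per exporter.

A representative exporter's profit is π_i = q_i(77.5 − 4Q) − 18q_i − 0.5q_i², with Q = q_i + Σ_{j≠i} q_j.
First-order condition: 59.5 − 9q_i − 4Σ_{j≠i} q_j = 0.
Imposing symmetry (q_j = q for all j) turns Σ_{j≠i} q_j into 2q, so 59.5 = 17q and q = 3.5.

3.5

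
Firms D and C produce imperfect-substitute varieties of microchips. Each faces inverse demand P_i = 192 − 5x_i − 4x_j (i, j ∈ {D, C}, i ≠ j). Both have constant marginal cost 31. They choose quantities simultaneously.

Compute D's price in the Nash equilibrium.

88.5

Firm D's profit: π = x_D(192 − 5x_D − 4x_C) − 31x_D.
∂π/∂x_D = 161 − 10x_D − 4x_C = 0 ⇒ x_D = 16.1 − 0.4x_C.
The game is symmetric, so in equilibrium x_C = x_D: the reaction function gives 1.4x_D = 16.1, hence x_D = 11.5.
P_D = 192 − 5·11.5 − 4·11.5 = 88.5.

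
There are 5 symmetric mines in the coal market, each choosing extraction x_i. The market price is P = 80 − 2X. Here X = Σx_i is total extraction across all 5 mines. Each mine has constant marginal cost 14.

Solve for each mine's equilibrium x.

5.5

A representative mine's profit is π_i = x_i(80 − 2X) − 14x_i, with X = x_i + Σ_{j≠i} x_j.
First-order condition: 66 − 4x_i − 2Σ_{j≠i} x_j = 0.
With identical mines, set every x_j = x: then 66 − 4x − 8x = 0, i.e. x = 66/12 = 5.5.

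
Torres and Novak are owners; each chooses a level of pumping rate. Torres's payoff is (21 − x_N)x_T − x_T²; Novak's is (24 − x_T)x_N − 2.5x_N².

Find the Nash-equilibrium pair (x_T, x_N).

Expanding Torres's payoff: 21x_T − x_Nx_T − x_T².
∂π/∂x_T = 21 − x_N − 2x_T = 0, so x_T = 10.5 − 0.5x_N.
Likewise for Novak: x_N = 4.8 − 0.2x_T.
Solving the two reaction functions simultaneously: (1 − (−0.5)(−0.2))x_T = 10.5 − 0.5·4.8, so 0.9x_T = 8.1 and x_T = 9.
Then x_N = 4.8 − 0.2·9 = 3.

9, 3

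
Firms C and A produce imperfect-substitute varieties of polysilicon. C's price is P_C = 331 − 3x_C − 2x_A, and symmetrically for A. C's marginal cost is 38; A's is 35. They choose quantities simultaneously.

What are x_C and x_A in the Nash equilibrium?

Firm C's profit: π = x_C(331 − 3x_C − 2x_A) − 38x_C.
∂π/∂x_C = 293 − 6x_C − 2x_A = 0 ⇒ x_C = 293/6 − (1/3)x_A.
Similarly x_A = 148/3 − (1/3)x_C.
Solving the two reaction functions simultaneously: (1 − (−1/3)(−1/3))x_C = 293/6 − (1/3)·(148/3), so (8/9)x_C = 583/18 and x_C = 36.4375.
Then x_A = 148/3 − (1/3)·36.4375 = 37.1875.

36.4375, 37.1875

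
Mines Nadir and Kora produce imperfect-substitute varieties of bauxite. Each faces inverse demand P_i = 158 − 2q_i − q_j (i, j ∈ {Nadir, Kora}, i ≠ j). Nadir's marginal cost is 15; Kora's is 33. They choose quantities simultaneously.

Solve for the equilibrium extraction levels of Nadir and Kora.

29.8, 23.8

Mine Nadir's profit: π = q_{Nadir}(158 − 2q_{Nadir} − q_{Kora}) − 15q_{Nadir}.
∂π/∂q_{Nadir} = 143 − 4q_{Nadir} − q_{Kora} = 0 ⇒ q_{Nadir} = 35.75 − 0.25q_{Kora}.
Similarly q_{Kora} = 31.25 − 0.25q_{Nadir}.
Substituting the second reaction function into the first: q_{Nadir} = 35.75 − 0.25(31.25 − 0.25q_{Nadir}), which gives 0.9375q_{Nadir} = 27.9375 ⇒ q_{Nadir} = 29.8.
Then q_{Kora} = 31.25 − 0.25·29.8 = 23.8.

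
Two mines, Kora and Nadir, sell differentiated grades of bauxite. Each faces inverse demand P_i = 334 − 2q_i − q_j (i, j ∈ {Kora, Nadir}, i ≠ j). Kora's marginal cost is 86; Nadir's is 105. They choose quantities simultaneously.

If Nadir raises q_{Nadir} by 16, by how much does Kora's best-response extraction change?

Mine Kora's profit: π = q_{Kora}(334 − 2q_{Kora} − q_{Nadir}) − 86q_{Kora}.
∂π/∂q_{Kora} = 248 − 4q_{Kora} − q_{Nadir} = 0 ⇒ q_{Kora} = 62 − 0.25q_{Nadir}.
The reaction-function slope is −0.25, so a 16-unit rise in q_{Nadir} moves q_{Kora} by −0.25 × 16 = −4. Kora's best response falls — the actions are strategic substitutes.

-4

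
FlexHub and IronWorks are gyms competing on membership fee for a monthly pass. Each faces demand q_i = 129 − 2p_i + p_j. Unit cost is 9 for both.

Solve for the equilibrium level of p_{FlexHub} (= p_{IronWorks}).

FlexHub's profit: π = (p_{FlexHub} − 9)(129 − 2p_{FlexHub} + p_{IronWorks}).
∂π/∂p_{FlexHub} = 147 − 4p_{FlexHub} + p_{IronWorks} = 0 ⇒ p_{FlexHub} = 36.75 + 0.25p_{IronWorks}.
The game is symmetric, so in equilibrium p_{IronWorks} = p_{FlexHub}: the reaction function gives 0.75p_{FlexHub} = 36.75, hence p_{FlexHub} = 49.

49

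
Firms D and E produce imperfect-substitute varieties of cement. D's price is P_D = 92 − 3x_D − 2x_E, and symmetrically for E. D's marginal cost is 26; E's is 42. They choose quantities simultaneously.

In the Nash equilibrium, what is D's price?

Firm D's profit: π = x_D(92 − 3x_D − 2x_E) − 26x_D.
∂π/∂x_D = 66 − 6x_D − 2x_E = 0 ⇒ x_D = 11 − (1/3)x_E.
Similarly x_E = 25/3 − (1/3)x_D.
Plugging x_E into D's best response: x_D = 11 − (1/3)(25/3 − (1/3)x_D) ⇒ (8/9)x_D = 74/9, so x_D = 9.25.
Then x_E = 25/3 − (1/3)·9.25 = 5.25.
P_D = 92 − 3·9.25 − 2·5.25 = 53.75.

53.75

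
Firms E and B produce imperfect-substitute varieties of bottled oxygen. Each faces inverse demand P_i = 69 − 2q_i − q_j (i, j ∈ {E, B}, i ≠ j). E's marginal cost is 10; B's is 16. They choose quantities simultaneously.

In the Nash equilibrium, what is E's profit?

297.68

Firm E's profit: π = q_E(69 − 2q_E − q_B) − 10q_E.
∂π/∂q_E = 59 − 4q_E − q_B = 0 ⇒ q_E = 14.75 − 0.25q_B.
Similarly q_B = 13.25 − 0.25q_E.
Substituting the second reaction function into the first: q_E = 14.75 − 0.25(13.25 − 0.25q_E), which gives 0.9375q_E = 11.4375 ⇒ q_E = 12.2.
Then q_B = 13.25 − 0.25·12.2 = 10.2.
P_E = 69 − 2·12.2 − 10.2 = 34.4.
Profit = (34.4 − 10)·12.2 = 297.68.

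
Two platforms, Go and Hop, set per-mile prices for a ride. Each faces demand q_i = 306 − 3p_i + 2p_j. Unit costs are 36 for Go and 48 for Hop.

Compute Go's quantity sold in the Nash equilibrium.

Go's profit: π = (p_{Go} − 36)(306 − 3p_{Go} + 2p_{Hop}).
∂π/∂p_{Go} = 414 − 6p_{Go} + 2p_{Hop} = 0 ⇒ p_{Go} = 69 + (1/3)p_{Hop}.
Similarly p_{Hop} = 75 + (1/3)p_{Go}.
Solving the two reaction functions simultaneously: (1 − (1/3)(1/3))p_{Go} = 69 + (1/3)·75, so (8/9)p_{Go} = 94 and p_{Go} = 105.75.
Then p_{Hop} = 75 + (1/3)·105.75 = 110.25.
q_{Go} = 306 − 3·105.75 + 2·110.25 = 209.25.

209.25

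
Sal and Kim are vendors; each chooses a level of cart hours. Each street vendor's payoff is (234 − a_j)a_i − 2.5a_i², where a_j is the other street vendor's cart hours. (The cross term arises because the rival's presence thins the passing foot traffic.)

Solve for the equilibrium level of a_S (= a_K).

Sal's payoff is (234 − a_K)a_S − 2.5a_S².
∂π/∂a_S = 234 − a_K − 5a_S = 0, so a_S = 46.8 − 0.2a_K.
By symmetry a_K = a_S; substituting into the reaction function, 1.2a_S = 46.8 and a_S = 39.

39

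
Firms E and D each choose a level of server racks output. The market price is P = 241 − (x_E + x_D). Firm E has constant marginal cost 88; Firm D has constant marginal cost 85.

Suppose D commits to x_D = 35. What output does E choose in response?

Firm E's profit: π = x_E(241 − (x_E + x_D)) − 88x_E.
∂π/∂x_E = 153 − 2x_E − x_D = 0, so x_E = 76.5 − 0.5x_D.
At x_D = 35: x_E = 76.5 − 0.5·35 = 59.

59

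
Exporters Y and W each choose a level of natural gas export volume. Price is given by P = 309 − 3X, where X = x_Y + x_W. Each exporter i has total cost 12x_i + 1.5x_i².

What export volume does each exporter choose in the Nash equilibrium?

Exporter Y's profit: π = x_Y(309 − 3(x_Y + x_W)) − 12x_Y − 1.5x_Y².
∂π/∂x_Y = 297 − 9x_Y − 3x_W = 0, so x_Y = 33 − (1/3)x_W.
The game is symmetric, so in equilibrium x_W = x_Y: the reaction function gives (4/3)x_Y = 33, hence x_Y = 24.75.

24.75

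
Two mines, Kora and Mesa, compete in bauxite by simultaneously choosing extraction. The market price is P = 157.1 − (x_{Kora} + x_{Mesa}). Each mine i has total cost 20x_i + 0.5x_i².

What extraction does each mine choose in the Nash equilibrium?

Mine Kora's profit: π = x_{Kora}(157.1 − (x_{Kora} + x_{Mesa})) − 20x_{Kora} − 0.5x_{Kora}².
∂π/∂x_{Kora} = 137.1 − 3x_{Kora} − x_{Mesa} = 0, so x_{Kora} = 45.7 − (1/3)x_{Mesa}.
The game is symmetric, so in equilibrium x_{Mesa} = x_{Kora}: the reaction function gives (4/3)x_{Kora} = 45.7, hence x_{Kora} = 34.275.

34.275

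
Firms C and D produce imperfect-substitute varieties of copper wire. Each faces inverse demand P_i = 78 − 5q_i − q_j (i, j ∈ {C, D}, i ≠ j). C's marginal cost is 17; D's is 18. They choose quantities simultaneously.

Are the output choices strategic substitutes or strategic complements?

Firm C's profit: π = q_C(78 − 5q_C − q_D) − 17q_C.
∂π/∂q_C = 61 − 10q_C − q_D = 0 ⇒ q_C = 6.1 − 0.1q_D.
The best-response slope dq_C/dq_D = −0.1 < 0: the reaction function is downward-sloping, so the choices are strategic substitutes.

strategic substitutes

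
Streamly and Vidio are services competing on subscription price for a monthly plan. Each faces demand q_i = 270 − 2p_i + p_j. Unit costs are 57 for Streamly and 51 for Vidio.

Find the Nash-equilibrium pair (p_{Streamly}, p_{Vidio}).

Streamly's profit: π = (p_{Streamly} − 57)(270 − 2p_{Streamly} + p_{Vidio}).
∂π/∂p_{Streamly} = 384 − 4p_{Streamly} + p_{Vidio} = 0 ⇒ p_{Streamly} = 96 + 0.25p_{Vidio}.
Similarly p_{Vidio} = 93 + 0.25p_{Streamly}.
Plugging p_{Vidio} into Streamly's best response: p_{Streamly} = 96 + 0.25(93 + 0.25p_{Streamly}) ⇒ 0.9375p_{Streamly} = 119.25, so p_{Streamly} = 127.2.
Then p_{Vidio} = 93 + 0.25·127.2 = 124.8.

127.2, 124.8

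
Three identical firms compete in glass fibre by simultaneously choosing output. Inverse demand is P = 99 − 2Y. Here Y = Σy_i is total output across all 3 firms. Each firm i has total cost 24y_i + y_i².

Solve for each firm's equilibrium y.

A representative firm's profit is π_i = y_i(99 − 2Y) − 24y_i − y_i², with Y = y_i + Σ_{j≠i} y_j.
First-order condition: 75 − 6y_i − 2Σ_{j≠i} y_j = 0.
In a symmetric equilibrium every firm chooses the same y, so Σ_{j≠i} y_j = 2y. The condition becomes 75 − 10y = 0, giving y = 75/10 = 7.5.

7.5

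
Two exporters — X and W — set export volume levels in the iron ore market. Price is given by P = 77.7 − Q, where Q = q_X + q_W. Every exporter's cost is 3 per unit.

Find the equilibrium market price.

Exporter X's profit: π = q_X(77.7 − (q_X + q_W)) − 3q_X.
∂π/∂q_X = 74.7 − 2q_X − q_W = 0, so q_X = 37.35 − 0.5q_W.
Setting q_X = q_W in the reaction function: q_X = 37.35 − 0.5q_X, so q_X = 37.35 / 1.5 = 24.9.
Equilibrium price: P = 77.7 − 49.8 = 27.9.

27.9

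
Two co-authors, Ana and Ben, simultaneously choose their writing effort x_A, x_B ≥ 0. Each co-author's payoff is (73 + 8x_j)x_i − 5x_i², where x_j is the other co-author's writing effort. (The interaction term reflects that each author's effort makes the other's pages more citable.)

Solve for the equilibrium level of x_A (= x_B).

36.5

Ana's payoff is (73 + 8x_B)x_A − 5x_A².
∂π/∂x_A = 73 + 8x_B − 10x_A = 0, so x_A = 7.3 + 0.8x_B.
By symmetry x_B = x_A; substituting into the reaction function, 0.2x_A = 7.3 and x_A = 36.5.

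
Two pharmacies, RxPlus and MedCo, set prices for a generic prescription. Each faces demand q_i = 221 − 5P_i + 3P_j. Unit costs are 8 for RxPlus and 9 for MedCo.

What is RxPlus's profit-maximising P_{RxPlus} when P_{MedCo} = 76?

RxPlus's profit: π = (P_{RxPlus} − 8)(221 − 5P_{RxPlus} + 3P_{MedCo}).
∂π/∂P_{RxPlus} = 261 − 10P_{RxPlus} + 3P_{MedCo} = 0 ⇒ P_{RxPlus} = 26.1 + 0.3P_{MedCo}.
At P_{MedCo} = 76: P_{RxPlus} = 26.1 + 0.3·76 = 48.9.

48.9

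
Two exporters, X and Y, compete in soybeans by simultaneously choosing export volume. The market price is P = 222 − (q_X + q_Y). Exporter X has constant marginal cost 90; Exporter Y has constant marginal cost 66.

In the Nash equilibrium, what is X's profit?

1296

Exporter X's profit: π = q_X(222 − (q_X + q_Y)) − 90q_X.
∂π/∂q_X = 132 − 2q_X − q_Y = 0, so q_X = 66 − 0.5q_Y.
By the same steps for Y: q_Y = 78 − 0.5q_X.
Plugging q_Y into X's best response: q_X = 66 − 0.5(78 − 0.5q_X) ⇒ 0.75q_X = 27, so q_X = 36.
Then q_Y = 78 − 0.5·36 = 60.
Price P = 222 − 96 = 126.
X's profit: (126 − 90)·36 = 1296.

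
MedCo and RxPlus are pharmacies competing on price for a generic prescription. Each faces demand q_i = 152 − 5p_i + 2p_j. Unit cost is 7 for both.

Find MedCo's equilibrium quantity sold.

MedCo's profit: π = (p_{MedCo} − 7)(152 − 5p_{MedCo} + 2p_{RxPlus}).
∂π/∂p_{MedCo} = 187 − 10p_{MedCo} + 2p_{RxPlus} = 0 ⇒ p_{MedCo} = 18.7 + 0.2p_{RxPlus}.
The game is symmetric, so in equilibrium p_{RxPlus} = p_{MedCo}: the reaction function gives 0.8p_{MedCo} = 18.7, hence p_{MedCo} = 23.375.
q_{MedCo} = 152 − 5·23.375 + 2·23.375 = 81.875.

81.875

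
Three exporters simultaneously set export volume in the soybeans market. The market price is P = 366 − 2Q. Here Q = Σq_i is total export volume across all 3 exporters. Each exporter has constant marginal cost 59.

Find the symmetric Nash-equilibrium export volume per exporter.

38.375

A representative exporter's profit is π_i = q_i(366 − 2Q) − 59q_i, with Q = q_i + Σ_{j≠i} q_j.
First-order condition: 307 − 4q_i − 2Σ_{j≠i} q_j = 0.
In a symmetric equilibrium every exporter chooses the same q, so Σ_{j≠i} q_j = 2q. The condition becomes 307 − 8q = 0, giving q = 307/8 = 38.375.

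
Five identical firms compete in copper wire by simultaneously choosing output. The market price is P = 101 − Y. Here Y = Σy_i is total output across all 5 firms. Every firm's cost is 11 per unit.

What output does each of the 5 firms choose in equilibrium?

15

A representative firm's profit is π_i = y_i(101 − Y) − 11y_i, with Y = y_i + Σ_{j≠i} y_j.
First-order condition: 90 − 2y_i − Σ_{j≠i} y_j = 0.
In a symmetric equilibrium every firm chooses the same y, so Σ_{j≠i} y_j = 4y. The condition becomes 90 − 6y = 0, giving y = 90/6 = 15.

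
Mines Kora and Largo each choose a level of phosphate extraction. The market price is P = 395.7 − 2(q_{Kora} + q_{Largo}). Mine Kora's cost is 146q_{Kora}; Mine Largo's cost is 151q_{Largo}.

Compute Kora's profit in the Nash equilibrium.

Mine Kora's profit: π = q_{Kora}(395.7 − 2(q_{Kora} + q_{Largo})) − 146q_{Kora}.
∂π/∂q_{Kora} = 249.7 − 4q_{Kora} − 2q_{Largo} = 0, so q_{Kora} = 62.425 − 0.5q_{Largo}.
By the same steps for Largo: q_{Largo} = 61.175 − 0.5q_{Kora}.
Substituting the second reaction function into the first: q_{Kora} = 62.425 − 0.5(61.175 − 0.5q_{Kora}), which gives 0.75q_{Kora} = 31.8375 ⇒ q_{Kora} = 42.45.
Then q_{Largo} = 61.175 − 0.5·42.45 = 39.95.
Price P = 395.7 − 2·82.4 = 230.9.
Kora's profit: (230.9 − 146)·42.45 = 3604.005.

3604.005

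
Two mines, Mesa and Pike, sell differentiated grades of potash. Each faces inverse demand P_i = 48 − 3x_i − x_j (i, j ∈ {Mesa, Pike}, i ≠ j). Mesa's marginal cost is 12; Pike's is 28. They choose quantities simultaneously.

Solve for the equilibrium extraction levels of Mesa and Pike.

5.6, 2.4

Mine Mesa's profit: π = x_{Mesa}(48 − 3x_{Mesa} − x_{Pike}) − 12x_{Mesa}.
∂π/∂x_{Mesa} = 36 − 6x_{Mesa} − x_{Pike} = 0 ⇒ x_{Mesa} = 6 − (1/6)x_{Pike}.
Similarly x_{Pike} = 10/3 − (1/6)x_{Mesa}.
Plugging x_{Pike} into Mesa's best response: x_{Mesa} = 6 − (1/6)(10/3 − (1/6)x_{Mesa}) ⇒ (35/36)x_{Mesa} = 49/9, so x_{Mesa} = 5.6.
Then x_{Pike} = 10/3 − (1/6)·5.6 = 2.4.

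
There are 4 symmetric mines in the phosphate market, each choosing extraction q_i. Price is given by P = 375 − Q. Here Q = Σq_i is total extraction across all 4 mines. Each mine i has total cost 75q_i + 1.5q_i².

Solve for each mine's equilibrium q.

37.5

A representative mine's profit is π_i = q_i(375 − Q) − 75q_i − 1.5q_i², with Q = q_i + Σ_{j≠i} q_j.
First-order condition: 300 − 5q_i − Σ_{j≠i} q_j = 0.
With identical mines, set every q_j = q: then 300 − 5q − 3q = 0, i.e. q = 300/8 = 37.5.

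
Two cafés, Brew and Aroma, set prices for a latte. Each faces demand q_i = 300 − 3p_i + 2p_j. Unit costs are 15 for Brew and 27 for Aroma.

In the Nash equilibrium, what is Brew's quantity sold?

Brew's profit: π = (p_{Brew} − 15)(300 − 3p_{Brew} + 2p_{Aroma}).
∂π/∂p_{Brew} = 345 − 6p_{Brew} + 2p_{Aroma} = 0 ⇒ p_{Brew} = 57.5 + (1/3)p_{Aroma}.
Similarly p_{Aroma} = 63.5 + (1/3)p_{Brew}.
Substituting the second reaction function into the first: p_{Brew} = 57.5 + (1/3)(63.5 + (1/3)p_{Brew}), which gives (8/9)p_{Brew} = 236/3 ⇒ p_{Brew} = 88.5.
Then p_{Aroma} = 63.5 + (1/3)·88.5 = 93.
q_{Brew} = 300 − 3·88.5 + 2·93 = 220.5.

220.5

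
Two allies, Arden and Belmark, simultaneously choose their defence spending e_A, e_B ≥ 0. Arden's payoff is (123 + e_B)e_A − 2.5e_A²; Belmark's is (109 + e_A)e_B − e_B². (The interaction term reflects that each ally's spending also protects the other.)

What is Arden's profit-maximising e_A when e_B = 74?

Expanding Arden's payoff: 123e_A + e_Be_A − 2.5e_A².
∂π/∂e_A = 123 + e_B − 5e_A = 0, so e_A = 24.6 + 0.2e_B.
At e_B = 74: e_A = 24.6 + 0.2·74 = 39.4.

39.4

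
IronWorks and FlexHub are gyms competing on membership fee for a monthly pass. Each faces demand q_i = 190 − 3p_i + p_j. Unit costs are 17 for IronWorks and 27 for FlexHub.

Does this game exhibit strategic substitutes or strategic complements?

strategic complements

IronWorks's profit: π = (p_{IronWorks} − 17)(190 − 3p_{IronWorks} + p_{FlexHub}).
∂π/∂p_{IronWorks} = 241 − 6p_{IronWorks} + p_{FlexHub} = 0 ⇒ p_{IronWorks} = 241/6 + (1/6)p_{FlexHub}.
The best-response slope dp_{IronWorks}/dp_{FlexHub} = 1/6 > 0: the reaction function is upward-sloping, so the choices are strategic complements.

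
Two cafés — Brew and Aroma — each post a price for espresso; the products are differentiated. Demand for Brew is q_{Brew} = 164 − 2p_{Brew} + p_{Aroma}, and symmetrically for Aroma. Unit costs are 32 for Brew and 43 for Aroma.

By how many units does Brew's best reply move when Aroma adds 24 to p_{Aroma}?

Brew's profit: π = (p_{Brew} − 32)(164 − 2p_{Brew} + p_{Aroma}).
∂π/∂p_{Brew} = 228 − 4p_{Brew} + p_{Aroma} = 0 ⇒ p_{Brew} = 57 + 0.25p_{Aroma}.
The reaction-function slope is 0.25, so a 24-unit rise in p_{Aroma} moves p_{Brew} by 0.25 × 24 = 6. Brew's best response rises — the actions are strategic complements.

6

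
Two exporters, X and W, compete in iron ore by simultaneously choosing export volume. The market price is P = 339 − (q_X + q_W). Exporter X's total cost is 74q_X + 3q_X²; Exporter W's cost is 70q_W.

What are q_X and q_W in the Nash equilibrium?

17.4, 125.8

Exporter X's profit: π = q_X(339 − (q_X + q_W)) − 74q_X − 3q_X².
∂π/∂q_X = 265 − 8q_X − q_W = 0, so q_X = 33.125 − 0.125q_W.
For W: ∂π/∂q_W = 269 − 2q_W − q_X = 0 ⇒ q_W = 134.5 − 0.5q_X.
Plugging q_W into X's best response: q_X = 33.125 − 0.125(134.5 − 0.5q_X) ⇒ 0.9375q_X = 16.3125, so q_X = 17.4.
Then q_W = 134.5 − 0.5·17.4 = 125.8.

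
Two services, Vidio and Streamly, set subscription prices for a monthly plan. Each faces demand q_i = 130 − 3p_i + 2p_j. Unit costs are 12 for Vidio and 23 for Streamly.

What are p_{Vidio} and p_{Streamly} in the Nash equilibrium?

Vidio's profit: π = (p_{Vidio} − 12)(130 − 3p_{Vidio} + 2p_{Streamly}).
∂π/∂p_{Vidio} = 166 − 6p_{Vidio} + 2p_{Streamly} = 0 ⇒ p_{Vidio} = 83/3 + (1/3)p_{Streamly}.
Similarly p_{Streamly} = 199/6 + (1/3)p_{Vidio}.
Substituting the second reaction function into the first: p_{Vidio} = 83/3 + (1/3)(199/6 + (1/3)p_{Vidio}), which gives (8/9)p_{Vidio} = 697/18 ⇒ p_{Vidio} = 43.5625.
Then p_{Streamly} = 199/6 + (1/3)·43.5625 = 47.6875.

43.5625, 47.6875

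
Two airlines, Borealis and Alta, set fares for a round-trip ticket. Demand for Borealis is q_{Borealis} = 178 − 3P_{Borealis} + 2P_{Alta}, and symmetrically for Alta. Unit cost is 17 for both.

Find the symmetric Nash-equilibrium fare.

Borealis's profit: π = (P_{Borealis} − 17)(178 − 3P_{Borealis} + 2P_{Alta}).
∂π/∂P_{Borealis} = 229 − 6P_{Borealis} + 2P_{Alta} = 0 ⇒ P_{Borealis} = 229/6 + (1/3)P_{Alta}.
By symmetry P_{Alta} = P_{Borealis}; substituting into the reaction function, (2/3)P_{Borealis} = 229/6 and P_{Borealis} = 57.25.

57.25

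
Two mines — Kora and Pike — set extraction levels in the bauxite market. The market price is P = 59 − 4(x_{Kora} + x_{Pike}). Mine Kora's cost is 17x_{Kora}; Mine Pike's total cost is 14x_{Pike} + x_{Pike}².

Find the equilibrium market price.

32

Mine Kora's profit: π = x_{Kora}(59 − 4(x_{Kora} + x_{Pike})) − 17x_{Kora}.
∂π/∂x_{Kora} = 42 − 8x_{Kora} − 4x_{Pike} = 0, so x_{Kora} = 5.25 − 0.5x_{Pike}.
For Pike: ∂π/∂x_{Pike} = 45 − 10x_{Pike} − 4x_{Kora} = 0 ⇒ x_{Pike} = 4.5 − 0.4x_{Kora}.
Solving the two reaction functions simultaneously: (1 − (−0.5)(−0.4))x_{Kora} = 5.25 − 0.5·4.5, so 0.8x_{Kora} = 3 and x_{Kora} = 3.75.
Then x_{Pike} = 4.5 − 0.4·3.75 = 3.
Equilibrium price: P = 59 − 4·6.75 = 32.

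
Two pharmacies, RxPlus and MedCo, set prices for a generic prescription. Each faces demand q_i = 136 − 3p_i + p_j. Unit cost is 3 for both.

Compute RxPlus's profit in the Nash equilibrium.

2028

RxPlus's profit: π = (p_{RxPlus} − 3)(136 − 3p_{RxPlus} + p_{MedCo}).
∂π/∂p_{RxPlus} = 145 − 6p_{RxPlus} + p_{MedCo} = 0 ⇒ p_{RxPlus} = 145/6 + (1/6)p_{MedCo}.
By symmetry p_{MedCo} = p_{RxPlus}; substituting into the reaction function, (5/6)p_{RxPlus} = 145/6 and p_{RxPlus} = 29.
q_{RxPlus} = 136 − 3·29 + 29 = 78.
Profit = (29 − 3)·78 = 2028.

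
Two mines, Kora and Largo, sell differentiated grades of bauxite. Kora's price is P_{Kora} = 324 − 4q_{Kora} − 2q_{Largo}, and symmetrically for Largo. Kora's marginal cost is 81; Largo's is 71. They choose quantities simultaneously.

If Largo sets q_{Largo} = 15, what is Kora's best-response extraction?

26.625

Mine Kora's profit: π = q_{Kora}(324 − 4q_{Kora} − 2q_{Largo}) − 81q_{Kora}.
∂π/∂q_{Kora} = 243 − 8q_{Kora} − 2q_{Largo} = 0 ⇒ q_{Kora} = 30.375 − 0.25q_{Largo}.
At q_{Largo} = 15: q_{Kora} = 30.375 − 0.25·15 = 26.625.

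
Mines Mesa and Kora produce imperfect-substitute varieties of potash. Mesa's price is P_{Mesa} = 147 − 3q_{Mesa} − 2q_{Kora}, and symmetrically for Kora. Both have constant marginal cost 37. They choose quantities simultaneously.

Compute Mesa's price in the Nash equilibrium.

78.25

Mine Mesa's profit: π = q_{Mesa}(147 − 3q_{Mesa} − 2q_{Kora}) − 37q_{Mesa}.
∂π/∂q_{Mesa} = 110 − 6q_{Mesa} − 2q_{Kora} = 0 ⇒ q_{Mesa} = 55/3 − (1/3)q_{Kora}.
The game is symmetric, so in equilibrium q_{Kora} = q_{Mesa}: the reaction function gives (4/3)q_{Mesa} = 55/3, hence q_{Mesa} = 13.75.
P_{Mesa} = 147 − 3·13.75 − 2·13.75 = 78.25.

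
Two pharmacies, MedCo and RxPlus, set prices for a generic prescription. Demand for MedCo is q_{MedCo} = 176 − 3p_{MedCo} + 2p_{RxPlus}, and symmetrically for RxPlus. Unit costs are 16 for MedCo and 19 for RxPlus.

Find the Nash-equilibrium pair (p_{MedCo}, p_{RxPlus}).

56.5625, 57.6875

MedCo's profit: π = (p_{MedCo} − 16)(176 − 3p_{MedCo} + 2p_{RxPlus}).
∂π/∂p_{MedCo} = 224 − 6p_{MedCo} + 2p_{RxPlus} = 0 ⇒ p_{MedCo} = 112/3 + (1/3)p_{RxPlus}.
Similarly p_{RxPlus} = 233/6 + (1/3)p_{MedCo}.
Plugging p_{RxPlus} into MedCo's best response: p_{MedCo} = 112/3 + (1/3)(233/6 + (1/3)p_{MedCo}) ⇒ (8/9)p_{MedCo} = 905/18, so p_{MedCo} = 56.5625.
Then p_{RxPlus} = 233/6 + (1/3)·56.5625 = 57.6875.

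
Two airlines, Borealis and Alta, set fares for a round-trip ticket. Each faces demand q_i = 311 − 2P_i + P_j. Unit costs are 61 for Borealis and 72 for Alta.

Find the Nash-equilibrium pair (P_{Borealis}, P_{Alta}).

145.8, 150.2

Borealis's profit: π = (P_{Borealis} − 61)(311 − 2P_{Borealis} + P_{Alta}).
∂π/∂P_{Borealis} = 433 − 4P_{Borealis} + P_{Alta} = 0 ⇒ P_{Borealis} = 108.25 + 0.25P_{Alta}.
Similarly P_{Alta} = 113.75 + 0.25P_{Borealis}.
Plugging P_{Alta} into Borealis's best response: P_{Borealis} = 108.25 + 0.25(113.75 + 0.25P_{Borealis}) ⇒ 0.9375P_{Borealis} = 136.6875, so P_{Borealis} = 145.8.
Then P_{Alta} = 113.75 + 0.25·145.8 = 150.2.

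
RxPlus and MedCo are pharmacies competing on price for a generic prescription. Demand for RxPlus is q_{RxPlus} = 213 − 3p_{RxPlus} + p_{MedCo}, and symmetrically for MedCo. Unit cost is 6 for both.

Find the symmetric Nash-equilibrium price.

RxPlus's profit: π = (p_{RxPlus} − 6)(213 − 3p_{RxPlus} + p_{MedCo}).
∂π/∂p_{RxPlus} = 231 − 6p_{RxPlus} + p_{MedCo} = 0 ⇒ p_{RxPlus} = 38.5 + (1/6)p_{MedCo}.
The game is symmetric, so in equilibrium p_{MedCo} = p_{RxPlus}: the reaction function gives (5/6)p_{RxPlus} = 38.5, hence p_{RxPlus} = 46.2.

46.2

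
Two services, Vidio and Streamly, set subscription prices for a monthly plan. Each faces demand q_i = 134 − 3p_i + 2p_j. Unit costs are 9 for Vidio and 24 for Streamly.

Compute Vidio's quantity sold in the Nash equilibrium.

102.1875

Vidio's profit: π = (p_{Vidio} − 9)(134 − 3p_{Vidio} + 2p_{Streamly}).
∂π/∂p_{Vidio} = 161 − 6p_{Vidio} + 2p_{Streamly} = 0 ⇒ p_{Vidio} = 161/6 + (1/3)p_{Streamly}.
Similarly p_{Streamly} = 103/3 + (1/3)p_{Vidio}.
Substituting the second reaction function into the first: p_{Vidio} = 161/6 + (1/3)(103/3 + (1/3)p_{Vidio}), which gives (8/9)p_{Vidio} = 689/18 ⇒ p_{Vidio} = 43.0625.
Then p_{Streamly} = 103/3 + (1/3)·43.0625 = 48.6875.
q_{Vidio} = 134 − 3·43.0625 + 2·48.6875 = 102.1875.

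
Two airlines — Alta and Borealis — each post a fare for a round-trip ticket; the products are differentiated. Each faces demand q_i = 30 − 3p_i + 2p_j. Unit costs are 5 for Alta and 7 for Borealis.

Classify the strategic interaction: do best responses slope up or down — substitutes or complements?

strategic complements

Alta's profit: π = (p_{Alta} − 5)(30 − 3p_{Alta} + 2p_{Borealis}).
∂π/∂p_{Alta} = 45 − 6p_{Alta} + 2p_{Borealis} = 0 ⇒ p_{Alta} = 7.5 + (1/3)p_{Borealis}.
The best-response slope dp_{Alta}/dp_{Borealis} = 1/3 > 0: the reaction function is upward-sloping, so the choices are strategic complements.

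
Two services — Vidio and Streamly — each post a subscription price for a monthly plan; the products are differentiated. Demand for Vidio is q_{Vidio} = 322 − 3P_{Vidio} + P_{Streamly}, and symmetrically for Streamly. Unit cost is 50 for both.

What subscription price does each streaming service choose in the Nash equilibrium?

Vidio's profit: π = (P_{Vidio} − 50)(322 − 3P_{Vidio} + P_{Streamly}).
∂π/∂P_{Vidio} = 472 − 6P_{Vidio} + P_{Streamly} = 0 ⇒ P_{Vidio} = 236/3 + (1/6)P_{Streamly}.
The game is symmetric, so in equilibrium P_{Streamly} = P_{Vidio}: the reaction function gives (5/6)P_{Vidio} = 236/3, hence P_{Vidio} = 94.4.

94.4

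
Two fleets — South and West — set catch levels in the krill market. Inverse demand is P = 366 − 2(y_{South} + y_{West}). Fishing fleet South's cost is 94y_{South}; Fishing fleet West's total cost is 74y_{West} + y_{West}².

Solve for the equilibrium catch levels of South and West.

Fishing fleet South's profit: π = y_{South}(366 − 2(y_{South} + y_{West})) − 94y_{South}.
∂π/∂y_{South} = 272 − 4y_{South} − 2y_{West} = 0, so y_{South} = 68 − 0.5y_{West}.
For West: ∂π/∂y_{West} = 292 − 6y_{West} − 2y_{South} = 0 ⇒ y_{West} = 146/3 − (1/3)y_{South}.
Substituting the second reaction function into the first: y_{South} = 68 − 0.5(146/3 − (1/3)y_{South}), which gives (5/6)y_{South} = 131/3 ⇒ y_{South} = 52.4.
Then y_{West} = 146/3 − (1/3)·52.4 = 31.2.

52.4, 31.2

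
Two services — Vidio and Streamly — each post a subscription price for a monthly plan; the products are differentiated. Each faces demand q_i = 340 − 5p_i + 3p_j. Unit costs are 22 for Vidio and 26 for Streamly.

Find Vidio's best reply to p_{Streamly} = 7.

47.1

Vidio's profit: π = (p_{Vidio} − 22)(340 − 5p_{Vidio} + 3p_{Streamly}).
∂π/∂p_{Vidio} = 450 − 10p_{Vidio} + 3p_{Streamly} = 0 ⇒ p_{Vidio} = 45 + 0.3p_{Streamly}.
At p_{Streamly} = 7: p_{Vidio} = 45 + 0.3·7 = 47.1.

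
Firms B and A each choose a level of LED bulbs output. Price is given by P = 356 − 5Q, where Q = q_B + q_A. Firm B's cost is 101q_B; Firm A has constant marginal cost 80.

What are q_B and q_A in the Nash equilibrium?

Firm B's profit: π = q_B(356 − 5(q_B + q_A)) − 101q_B.
∂π/∂q_B = 255 − 10q_B − 5q_A = 0, so q_B = 25.5 − 0.5q_A.
By the same steps for A: q_A = 27.6 − 0.5q_B.
Substituting the second reaction function into the first: q_B = 25.5 − 0.5(27.6 − 0.5q_B), which gives 0.75q_B = 11.7 ⇒ q_B = 15.6.
Then q_A = 27.6 − 0.5·15.6 = 19.8.

15.6, 19.8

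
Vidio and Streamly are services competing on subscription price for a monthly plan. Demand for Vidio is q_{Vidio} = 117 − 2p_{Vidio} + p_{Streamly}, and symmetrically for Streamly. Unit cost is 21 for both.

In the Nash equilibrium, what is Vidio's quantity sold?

64

Vidio's profit: π = (p_{Vidio} − 21)(117 − 2p_{Vidio} + p_{Streamly}).
∂π/∂p_{Vidio} = 159 − 4p_{Vidio} + p_{Streamly} = 0 ⇒ p_{Vidio} = 39.75 + 0.25p_{Streamly}.
By symmetry p_{Streamly} = p_{Vidio}; substituting into the reaction function, 0.75p_{Vidio} = 39.75 and p_{Vidio} = 53.
q_{Vidio} = 117 − 2·53 + 53 = 64.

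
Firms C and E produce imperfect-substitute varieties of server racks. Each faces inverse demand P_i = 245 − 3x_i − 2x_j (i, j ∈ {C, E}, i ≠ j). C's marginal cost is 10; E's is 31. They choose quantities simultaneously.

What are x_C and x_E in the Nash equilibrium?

30.6875, 25.4375

Firm C's profit: π = x_C(245 − 3x_C − 2x_E) − 10x_C.
∂π/∂x_C = 235 − 6x_C − 2x_E = 0 ⇒ x_C = 235/6 − (1/3)x_E.
Similarly x_E = 107/3 − (1/3)x_C.
Solving the two reaction functions simultaneously: (1 − (−1/3)(−1/3))x_C = 235/6 − (1/3)·(107/3), so (8/9)x_C = 491/18 and x_C = 30.6875.
Then x_E = 107/3 − (1/3)·30.6875 = 25.4375.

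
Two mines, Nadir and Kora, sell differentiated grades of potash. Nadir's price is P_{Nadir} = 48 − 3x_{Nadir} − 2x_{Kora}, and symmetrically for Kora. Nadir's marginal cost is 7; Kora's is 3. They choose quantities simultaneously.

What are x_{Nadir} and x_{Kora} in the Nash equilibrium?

4.875, 5.875

Mine Nadir's profit: π = x_{Nadir}(48 − 3x_{Nadir} − 2x_{Kora}) − 7x_{Nadir}.
∂π/∂x_{Nadir} = 41 − 6x_{Nadir} − 2x_{Kora} = 0 ⇒ x_{Nadir} = 41/6 − (1/3)x_{Kora}.
Similarly x_{Kora} = 7.5 − (1/3)x_{Nadir}.
Solving the two reaction functions simultaneously: (1 − (−1/3)(−1/3))x_{Nadir} = 41/6 − (1/3)·7.5, so (8/9)x_{Nadir} = 13/3 and x_{Nadir} = 4.875.
Then x_{Kora} = 7.5 − (1/3)·4.875 = 5.875.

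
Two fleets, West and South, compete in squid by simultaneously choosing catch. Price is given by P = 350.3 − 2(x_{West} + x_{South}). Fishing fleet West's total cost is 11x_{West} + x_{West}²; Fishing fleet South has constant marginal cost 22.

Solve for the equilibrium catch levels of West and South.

Fishing fleet West's profit: π = x_{West}(350.3 − 2(x_{West} + x_{South})) − 11x_{West} − x_{West}².
∂π/∂x_{West} = 339.3 − 6x_{West} − 2x_{South} = 0, so x_{West} = 56.55 − (1/3)x_{South}.
For South: ∂π/∂x_{South} = 328.3 − 4x_{South} − 2x_{West} = 0 ⇒ x_{South} = 82.075 − 0.5x_{West}.
Solving the two reaction functions simultaneously: (1 − (−1/3)(−0.5))x_{West} = 56.55 − (1/3)·82.075, so (5/6)x_{West} = 3503/120 and x_{West} = 35.03.
Then x_{South} = 82.075 − 0.5·35.03 = 64.56.

35.03, 64.56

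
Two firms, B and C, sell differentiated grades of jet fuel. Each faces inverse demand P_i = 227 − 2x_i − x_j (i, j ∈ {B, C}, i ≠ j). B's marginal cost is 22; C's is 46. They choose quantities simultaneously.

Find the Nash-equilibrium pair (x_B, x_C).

Firm B's profit: π = x_B(227 − 2x_B − x_C) − 22x_B.
∂π/∂x_B = 205 − 4x_B − x_C = 0 ⇒ x_B = 51.25 − 0.25x_C.
Similarly x_C = 45.25 − 0.25x_B.
Plugging x_C into B's best response: x_B = 51.25 − 0.25(45.25 − 0.25x_B) ⇒ 0.9375x_B = 39.9375, so x_B = 42.6.
Then x_C = 45.25 − 0.25·42.6 = 34.6.

42.6, 34.6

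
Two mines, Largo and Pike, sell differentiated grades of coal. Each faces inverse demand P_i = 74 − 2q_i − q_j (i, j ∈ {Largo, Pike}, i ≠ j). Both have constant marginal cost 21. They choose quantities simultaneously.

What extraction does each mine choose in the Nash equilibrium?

Mine Largo's profit: π = q_{Largo}(74 − 2q_{Largo} − q_{Pike}) − 21q_{Largo}.
∂π/∂q_{Largo} = 53 − 4q_{Largo} − q_{Pike} = 0 ⇒ q_{Largo} = 13.25 − 0.25q_{Pike}.
The game is symmetric, so in equilibrium q_{Pike} = q_{Largo}: the reaction function gives 1.25q_{Largo} = 13.25, hence q_{Largo} = 10.6.

10.6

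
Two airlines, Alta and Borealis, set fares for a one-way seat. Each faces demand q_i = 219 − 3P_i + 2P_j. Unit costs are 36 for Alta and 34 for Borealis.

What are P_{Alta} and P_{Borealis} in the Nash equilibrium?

81.375, 80.625

Alta's profit: π = (P_{Alta} − 36)(219 − 3P_{Alta} + 2P_{Borealis}).
∂π/∂P_{Alta} = 327 − 6P_{Alta} + 2P_{Borealis} = 0 ⇒ P_{Alta} = 54.5 + (1/3)P_{Borealis}.
Similarly P_{Borealis} = 53.5 + (1/3)P_{Alta}.
Plugging P_{Borealis} into Alta's best response: P_{Alta} = 54.5 + (1/3)(53.5 + (1/3)P_{Alta}) ⇒ (8/9)P_{Alta} = 217/3, so P_{Alta} = 81.375.
Then P_{Borealis} = 53.5 + (1/3)·81.375 = 80.625.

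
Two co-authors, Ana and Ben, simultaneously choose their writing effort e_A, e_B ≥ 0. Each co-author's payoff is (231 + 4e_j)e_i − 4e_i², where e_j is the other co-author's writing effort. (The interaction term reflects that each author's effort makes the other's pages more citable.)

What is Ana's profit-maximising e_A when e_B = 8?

Ana's payoff is (231 + 4e_B)e_A − 4e_A².
∂π/∂e_A = 231 + 4e_B − 8e_A = 0, so e_A = 28.875 + 0.5e_B.
At e_B = 8: e_A = 28.875 + 0.5·8 = 32.875.

32.875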